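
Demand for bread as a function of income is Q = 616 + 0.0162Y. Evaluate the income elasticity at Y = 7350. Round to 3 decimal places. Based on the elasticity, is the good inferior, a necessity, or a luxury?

0.162 (necessity)

At Y = 7350: Q = 735.070.
dQ/dY = 0.0162.
η = (dQ/dY)·(Y/Q) = 0.0162 × (7350/735.070) = 0.162.
Since 0 < η < 1, the good is a necessity.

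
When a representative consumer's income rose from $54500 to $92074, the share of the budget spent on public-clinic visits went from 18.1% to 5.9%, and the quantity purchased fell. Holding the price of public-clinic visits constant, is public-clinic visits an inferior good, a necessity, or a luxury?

Quantity demanded falls as income rises, so η < 0.

inferior good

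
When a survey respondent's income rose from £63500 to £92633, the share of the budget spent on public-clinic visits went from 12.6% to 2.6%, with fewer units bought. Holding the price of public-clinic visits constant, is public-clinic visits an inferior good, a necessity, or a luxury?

Quantity demanded falls as income rises, so η < 0.

inferior good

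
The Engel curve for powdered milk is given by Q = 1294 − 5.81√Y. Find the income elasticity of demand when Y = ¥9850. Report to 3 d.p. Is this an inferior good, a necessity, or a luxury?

At Y = 9850: Q = 717.374.
dQ/dY = -5.81/(2√Y) = -0.0292704 at this income.
η = (dQ/dY)·(Y/Q) = -0.0292704 × (9850/717.374) = -0.402.
Since η < 0, the good is an inferior good.

-0.402 (inferior good)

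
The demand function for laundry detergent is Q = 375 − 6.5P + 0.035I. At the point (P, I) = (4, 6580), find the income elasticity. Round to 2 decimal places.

0.40

At P = 4, I = 6580: Q = 579.300.
Holding P constant, ∂Q/∂I = 0.035.
η_I = (∂Q/∂I)·(I/Q) = 0.035 × (6580/579.300) = 0.40.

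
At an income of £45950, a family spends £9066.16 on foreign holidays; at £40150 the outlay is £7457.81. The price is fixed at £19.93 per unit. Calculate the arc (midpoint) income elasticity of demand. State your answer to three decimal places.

With a constant price, Q₁ = 9066.16/19.93 = 454.900 and Q₂ = 7457.81/19.93 = 374.200 (equivalently, work directly with expenditure since P cancels).
Midpoint %ΔQ = (7457.81 − 9066.16)/8261.99 = -0.19467; midpoint %ΔI = (40150 − 45950)/43050 = -0.13473.
η = -0.19467 / -0.13473 = 1.445.

1.445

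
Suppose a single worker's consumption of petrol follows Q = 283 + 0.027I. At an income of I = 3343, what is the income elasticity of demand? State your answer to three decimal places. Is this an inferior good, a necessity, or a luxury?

At I = 3343: Q = 373.261.
dQ/dI = 0.027.
η = (dQ/dI)·(I/Q) = 0.027 × (3343/373.261) = 0.242.
Since 0 < η < 1, the good is a necessity.

0.242 (necessity)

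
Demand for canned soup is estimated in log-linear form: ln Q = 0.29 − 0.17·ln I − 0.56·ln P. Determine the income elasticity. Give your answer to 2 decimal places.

In a log-linear demand, the coefficient on ln I is the income elasticity.
So η = -0.17.

-0.17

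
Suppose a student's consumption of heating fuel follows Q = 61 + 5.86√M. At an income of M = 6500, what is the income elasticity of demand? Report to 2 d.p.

At M = 6500: Q = 533.448.
dQ/dM = 5.86/(2√M) = 0.0363422 at this income.
η = (dQ/dM)·(M/Q) = 0.0363422 × (6500/533.448) = 0.44.

0.44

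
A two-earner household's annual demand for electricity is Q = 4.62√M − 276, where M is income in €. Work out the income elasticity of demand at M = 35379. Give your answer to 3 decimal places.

0.733

At M = 35379: Q = 592.990.
dQ/dM = 4.62/(2√M) = 0.0122812 at this income.
η = (dQ/dM)·(M/Q) = 0.0122812 × (35379/592.990) = 0.733.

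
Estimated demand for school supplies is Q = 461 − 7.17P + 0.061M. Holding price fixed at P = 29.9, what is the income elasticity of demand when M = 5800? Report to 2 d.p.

At P = 29.9, M = 5800: Q = 600.417.
Holding P constant, ∂Q/∂M = 0.061.
η_M = (∂Q/∂M)·(M/Q) = 0.061 × (5800/600.417) = 0.59.

0.59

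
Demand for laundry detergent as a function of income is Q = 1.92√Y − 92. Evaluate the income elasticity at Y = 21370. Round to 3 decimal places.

At Y = 21370: Q = 188.675.
dQ/dY = 1.92/(2√Y) = 0.00656703 at this income.
η = (dQ/dY)·(Y/Q) = 0.00656703 × (21370/188.675) = 0.744.

0.744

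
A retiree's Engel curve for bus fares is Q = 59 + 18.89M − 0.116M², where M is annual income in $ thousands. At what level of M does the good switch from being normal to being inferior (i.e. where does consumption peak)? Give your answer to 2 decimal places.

81.42

dQ/dM = 18.89 − 0.232M.
The good is inferior where dQ/dM < 0. Setting dQ/dM = 0 gives M = 18.89 / 0.232 = 81.42.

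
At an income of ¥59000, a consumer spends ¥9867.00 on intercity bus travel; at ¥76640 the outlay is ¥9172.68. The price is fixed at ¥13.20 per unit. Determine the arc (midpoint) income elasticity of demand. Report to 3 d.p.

With a constant price, Q₁ = 9867.00/13.20 = 747.500 and Q₂ = 9172.68/13.20 = 694.900 (equivalently, work directly with expenditure since P cancels).
Midpoint %ΔQ = (9172.68 − 9867.00)/9519.84 = -0.07293; midpoint %ΔI = (76640 − 59000)/67820 = 0.26010.
η = -0.07293 / 0.26010 = -0.280.

-0.280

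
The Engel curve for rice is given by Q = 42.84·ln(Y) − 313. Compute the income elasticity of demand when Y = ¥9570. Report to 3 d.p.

At Y = 9570: Q = 79.688.
dQ/dY = 42.84/Y = 0.00447649 at this income.
η = (dQ/dY)·(Y/Q) = 0.00447649 × (9570/79.688) = 0.538.

0.538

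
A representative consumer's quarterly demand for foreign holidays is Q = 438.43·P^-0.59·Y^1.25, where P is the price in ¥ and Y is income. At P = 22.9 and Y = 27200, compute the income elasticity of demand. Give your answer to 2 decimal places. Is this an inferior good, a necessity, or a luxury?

1.25 (luxury)

For a multiplicative demand Q = A·P^α·Y^β, the income elasticity is β everywhere.
Here β = 1.25, so η = 1.25.
Since η > 1, this is a luxury.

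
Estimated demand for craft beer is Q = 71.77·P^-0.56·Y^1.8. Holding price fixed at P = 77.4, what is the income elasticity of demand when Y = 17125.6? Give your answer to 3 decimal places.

For a multiplicative demand Q = A·P^α·Y^β, the income elasticity is β everywhere.
Here β = 1.8, so η = 1.800.

1.800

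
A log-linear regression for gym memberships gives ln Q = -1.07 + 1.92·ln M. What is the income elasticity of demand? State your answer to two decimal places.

In a log-linear demand, the coefficient on ln M is the income elasticity.
So η = 1.92.

1.92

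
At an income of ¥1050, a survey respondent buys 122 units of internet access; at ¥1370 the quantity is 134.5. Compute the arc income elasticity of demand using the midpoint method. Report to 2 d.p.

0.37

ΔQ = 134.5 − 122 = 12.5; midpoint Q̄ = (122 + 134.5)/2 = 128.25.
ΔI = 1370 − 1050 = 320; midpoint Ī = (1050 + 1370)/2 = 1210.
η = (ΔQ/Q̄) ÷ (ΔI/Ī) = (12.5/128.25) ÷ (320/1210) = 0.37.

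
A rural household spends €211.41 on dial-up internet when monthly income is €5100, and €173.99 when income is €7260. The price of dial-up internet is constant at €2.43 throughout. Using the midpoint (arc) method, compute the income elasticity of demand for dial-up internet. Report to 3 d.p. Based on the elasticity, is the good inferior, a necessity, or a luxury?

With a constant price, Q₁ = 211.41/2.43 = 87.000 and Q₂ = 173.99/2.43 = 71.601 (equivalently, work directly with expenditure since P cancels).
Midpoint %ΔQ = (173.99 − 211.41)/192.70 = -0.19419; midpoint %ΔI = (7260 − 5100)/6180 = 0.34951.
η = -0.19419 / 0.34951 = -0.556.
η < 0 ⇒ inferior good.

-0.556 (inferior good)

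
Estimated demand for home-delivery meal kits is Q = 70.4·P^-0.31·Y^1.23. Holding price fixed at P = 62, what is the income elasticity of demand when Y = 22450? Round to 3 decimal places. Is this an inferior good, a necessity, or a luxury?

1.230 (luxury)

For a multiplicative demand Q = A·P^α·Y^β, the income elasticity is β everywhere.
Here β = 1.23, so η = 1.230.
Since η > 1, this is a luxury.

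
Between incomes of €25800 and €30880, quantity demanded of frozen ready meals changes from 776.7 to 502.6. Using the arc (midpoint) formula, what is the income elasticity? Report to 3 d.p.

ΔQ = 502.6 − 776.7 = -274.1; midpoint Q̄ = (776.7 + 502.6)/2 = 639.65.
ΔI = 30880 − 25800 = 5080; midpoint Ī = (25800 + 30880)/2 = 28340.
η = (ΔQ/Q̄) ÷ (ΔI/Ī) = (-274.1/639.65) ÷ (5080/28340) = -2.391.

-2.391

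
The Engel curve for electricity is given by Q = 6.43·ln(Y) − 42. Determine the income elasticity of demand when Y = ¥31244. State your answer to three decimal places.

0.262

At Y = 31244: Q = 24.548.
dQ/dY = 6.43/Y = 0.0002058 at this income.
η = (dQ/dY)·(Y/Q) = 0.0002058 × (31244/24.548) = 0.262.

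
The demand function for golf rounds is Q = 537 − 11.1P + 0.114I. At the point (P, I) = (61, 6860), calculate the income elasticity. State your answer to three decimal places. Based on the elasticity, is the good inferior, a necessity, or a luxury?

1.218 (luxury)

At P = 61, I = 6860: Q = 641.940.
Holding P constant, ∂Q/∂I = 0.114.
η_I = (∂Q/∂I)·(I/Q) = 0.114 × (6860/641.940) = 1.218.
Since η > 1, this is a luxury.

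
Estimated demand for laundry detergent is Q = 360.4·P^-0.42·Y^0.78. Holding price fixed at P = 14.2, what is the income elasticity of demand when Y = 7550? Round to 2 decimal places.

0.78

For a multiplicative demand Q = A·P^α·Y^β, the income elasticity is β everywhere.
Here β = 0.78, so η = 0.78.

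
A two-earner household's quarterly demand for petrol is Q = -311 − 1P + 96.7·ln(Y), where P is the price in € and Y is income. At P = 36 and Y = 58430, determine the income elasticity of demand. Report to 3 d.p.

At P = 36, Y = 58430: Q = 714.339.
Holding P constant, ∂Q/∂Y = 96.7/Y = 0.00165497.
η_Y = (∂Q/∂Y)·(Y/Q) = 0.00165497 × (58430/714.339) = 0.135.

0.135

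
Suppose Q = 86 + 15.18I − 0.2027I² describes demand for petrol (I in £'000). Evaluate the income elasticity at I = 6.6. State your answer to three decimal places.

0.465

At I = 6.6: Q = 177.3584.
dQ/dI = 15.18 − 0.4054I = 12.50436.
η = (dQ/dI)·(I/Q) = 12.50436 × (6.6/177.3584) = 0.465.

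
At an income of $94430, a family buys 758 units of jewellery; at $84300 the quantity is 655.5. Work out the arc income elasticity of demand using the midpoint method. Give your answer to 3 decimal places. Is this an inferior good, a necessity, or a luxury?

ΔQ = 655.5 − 758 = -102.5; midpoint Q̄ = (758 + 655.5)/2 = 706.75.
ΔI = 84300 − 94430 = -10130; midpoint Ī = (94430 + 84300)/2 = 89365.
η = (ΔQ/Q̄) ÷ (ΔI/Ī) = (-102.5/706.75) ÷ (-10130/89365) = 1.279.
η > 1 ⇒ luxury.

1.279 (luxury)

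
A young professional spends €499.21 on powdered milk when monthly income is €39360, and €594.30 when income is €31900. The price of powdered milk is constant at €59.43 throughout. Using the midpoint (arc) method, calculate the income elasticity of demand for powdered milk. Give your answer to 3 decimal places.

-0.831

With a constant price, Q₁ = 499.21/59.43 = 8.400 and Q₂ = 594.30/59.43 = 10.000 (equivalently, work directly with expenditure since P cancels).
Midpoint %ΔQ = (594.30 − 499.21)/546.76 = 0.17392; midpoint %ΔI = (31900 − 39360)/35630 = -0.20937.
η = 0.17392 / -0.20937 = -0.831.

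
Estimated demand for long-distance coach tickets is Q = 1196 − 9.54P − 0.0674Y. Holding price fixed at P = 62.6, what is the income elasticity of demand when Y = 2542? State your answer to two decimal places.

At P = 62.6, Y = 2542: Q = 427.465.
Holding P constant, ∂Q/∂Y = −0.0674.
η_Y = (∂Q/∂Y)·(Y/Q) = -0.0674 × (2542/427.465) = -0.40.

-0.40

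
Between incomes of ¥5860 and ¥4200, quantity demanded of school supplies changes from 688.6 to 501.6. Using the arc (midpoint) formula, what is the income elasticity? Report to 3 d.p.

ΔQ = 501.6 − 688.6 = -187; midpoint Q̄ = (688.6 + 501.6)/2 = 595.1.
ΔI = 4200 − 5860 = -1660; midpoint Ī = (5860 + 4200)/2 = 5030.
η = (ΔQ/Q̄) ÷ (ΔI/Ī) = (-187/595.1) ÷ (-1660/5030) = 0.952.

0.952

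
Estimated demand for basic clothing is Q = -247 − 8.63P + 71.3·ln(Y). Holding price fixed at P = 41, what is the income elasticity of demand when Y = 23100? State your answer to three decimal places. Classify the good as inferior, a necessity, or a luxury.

At P = 41, Y = 23100: Q = 115.563.
Holding P constant, ∂Q/∂Y = 71.3/Y = 0.00308658.
η_Y = (∂Q/∂Y)·(Y/Q) = 0.00308658 × (23100/115.563) = 0.617.
Since 0 < η < 1, this is a necessity.

0.617 (necessity)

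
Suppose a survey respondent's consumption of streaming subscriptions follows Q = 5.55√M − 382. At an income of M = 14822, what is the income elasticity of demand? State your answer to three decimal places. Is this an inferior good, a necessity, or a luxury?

At M = 14822: Q = 293.688.
dQ/dM = 5.55/(2√M) = 0.0227934 at this income.
η = (dQ/dM)·(M/Q) = 0.0227934 × (14822/293.688) = 1.150.
Since η > 1, the good is a luxury.

1.150 (luxury)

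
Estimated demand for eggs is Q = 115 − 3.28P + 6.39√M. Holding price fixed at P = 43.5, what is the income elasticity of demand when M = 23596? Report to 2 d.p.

0.51

At P = 43.5, M = 23596: Q = 953.887.
Holding P constant, ∂Q/∂M = 6.39/(2√M) = 0.0207994.
η_M = (∂Q/∂M)·(M/Q) = 0.0207994 × (23596/953.887) = 0.51.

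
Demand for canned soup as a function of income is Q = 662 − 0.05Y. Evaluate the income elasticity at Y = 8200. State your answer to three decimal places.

At Y = 8200: Q = 252.000.
dQ/dY = −0.05.
η = (dQ/dY)·(Y/Q) = -0.05 × (8200/252.000) = -1.627.

-1.627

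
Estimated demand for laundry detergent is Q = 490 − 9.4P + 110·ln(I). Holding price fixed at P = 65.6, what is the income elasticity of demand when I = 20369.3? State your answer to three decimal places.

At P = 65.6, I = 20369.3: Q = 964.756.
Holding P constant, ∂Q/∂I = 110/I = 0.00540028.
η_I = (∂Q/∂I)·(I/Q) = 0.00540028 × (20369.3/964.756) = 0.114.

0.114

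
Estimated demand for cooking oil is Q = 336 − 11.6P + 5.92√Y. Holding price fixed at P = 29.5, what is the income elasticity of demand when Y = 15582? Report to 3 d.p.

At P = 29.5, Y = 15582: Q = 732.781.
Holding P constant, ∂Q/∂Y = 5.92/(2√Y) = 0.0237127.
η_Y = (∂Q/∂Y)·(Y/Q) = 0.0237127 × (15582/732.781) = 0.504.

0.504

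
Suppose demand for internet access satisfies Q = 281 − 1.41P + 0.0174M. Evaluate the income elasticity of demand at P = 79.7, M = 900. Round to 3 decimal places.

At P = 79.7, M = 900: Q = 184.283.
Holding P constant, ∂Q/∂M = 0.0174.
η_M = (∂Q/∂M)·(M/Q) = 0.0174 × (900/184.283) = 0.085.

0.085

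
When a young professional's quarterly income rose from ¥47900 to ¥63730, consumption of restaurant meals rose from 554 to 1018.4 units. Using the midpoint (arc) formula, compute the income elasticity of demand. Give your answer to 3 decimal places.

ΔQ = 1018.4 − 554 = 464.4; midpoint Q̄ = (554 + 1018.4)/2 = 786.2.
ΔI = 63730 − 47900 = 15830; midpoint Ī = (47900 + 63730)/2 = 55815.
η = (ΔQ/Q̄) ÷ (ΔI/Ī) = (464.4/786.2) ÷ (15830/55815) = 2.083.

2.083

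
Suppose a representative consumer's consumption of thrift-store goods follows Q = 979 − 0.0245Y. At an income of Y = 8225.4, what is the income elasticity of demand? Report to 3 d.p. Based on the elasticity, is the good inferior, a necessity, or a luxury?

At Y = 8225.4: Q = 777.478.
dQ/dY = −0.0245.
η = (dQ/dY)·(Y/Q) = -0.0245 × (8225.4/777.478) = -0.259.
Since η < 0, the good is an inferior good.

-0.259 (inferior good)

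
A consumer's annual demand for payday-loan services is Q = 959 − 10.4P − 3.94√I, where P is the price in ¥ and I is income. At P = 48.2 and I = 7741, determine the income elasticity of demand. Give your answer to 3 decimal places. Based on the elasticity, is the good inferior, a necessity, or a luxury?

At P = 48.2, I = 7741: Q = 111.067.
Holding P constant, ∂Q/∂I = -3.94/(2√I) = -0.0223907.
η_I = (∂Q/∂I)·(I/Q) = -0.0223907 × (7741/111.067) = -1.561.
Since η < 0, this is an inferior good.

-1.561 (inferior good)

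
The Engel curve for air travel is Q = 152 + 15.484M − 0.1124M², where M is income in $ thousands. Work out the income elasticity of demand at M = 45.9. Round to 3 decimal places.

0.379

At M = 45.9: Q = 625.9102.
dQ/dM = 15.484 − 0.2248M = 5.16568.
η = (dQ/dM)·(M/Q) = 5.16568 × (45.9/625.9102) = 0.379.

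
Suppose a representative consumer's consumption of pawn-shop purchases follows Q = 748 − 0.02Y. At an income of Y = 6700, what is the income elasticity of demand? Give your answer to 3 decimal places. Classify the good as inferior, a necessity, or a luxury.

-0.218 (inferior good)

At Y = 6700: Q = 614.000.
dQ/dY = −0.02.
η = (dQ/dY)·(Y/Q) = -0.02 × (6700/614.000) = -0.218.
Since η < 0, the good is an inferior good.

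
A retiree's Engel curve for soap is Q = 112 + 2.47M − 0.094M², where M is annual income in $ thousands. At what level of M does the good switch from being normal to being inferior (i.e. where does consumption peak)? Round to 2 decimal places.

13.14

dQ/dM = 2.47 − 0.188M.
The good is inferior where dQ/dM < 0. Setting dQ/dM = 0 gives M = 2.47 / 0.188 = 13.14.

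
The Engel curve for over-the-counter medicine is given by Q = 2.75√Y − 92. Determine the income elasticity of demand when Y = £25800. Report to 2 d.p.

At Y = 25800: Q = 349.715.
dQ/dY = 2.75/(2√Y) = 0.00856038 at this income.
η = (dQ/dY)·(Y/Q) = 0.00856038 × (25800/349.715) = 0.63.

0.63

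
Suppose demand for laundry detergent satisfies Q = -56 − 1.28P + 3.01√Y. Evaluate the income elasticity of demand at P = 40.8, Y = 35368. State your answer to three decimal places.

At P = 40.8, Y = 35368: Q = 457.848.
Holding P constant, ∂Q/∂Y = 3.01/(2√Y) = 0.0080026.
η_Y = (∂Q/∂Y)·(Y/Q) = 0.0080026 × (35368/457.848) = 0.618.

0.618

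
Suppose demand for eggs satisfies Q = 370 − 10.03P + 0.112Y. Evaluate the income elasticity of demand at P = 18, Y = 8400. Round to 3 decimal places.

At P = 18, Y = 8400: Q = 1130.260.
Holding P constant, ∂Q/∂Y = 0.112.
η_Y = (∂Q/∂Y)·(Y/Q) = 0.112 × (8400/1130.260) = 0.832.

0.832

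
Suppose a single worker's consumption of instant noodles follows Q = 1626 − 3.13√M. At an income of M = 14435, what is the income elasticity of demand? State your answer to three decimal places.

-0.150

At M = 14435: Q = 1249.944.
dQ/dM = -3.13/(2√M) = -0.0130258 at this income.
η = (dQ/dM)·(M/Q) = -0.0130258 × (14435/1249.944) = -0.150.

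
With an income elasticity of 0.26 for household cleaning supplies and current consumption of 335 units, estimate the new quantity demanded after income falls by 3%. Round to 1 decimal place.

%ΔQ ≈ η × %ΔI = 0.26 × (-3%) = -0.78%.
New Q ≈ 335 × (1 − 0.0078) = 332.4.

332.4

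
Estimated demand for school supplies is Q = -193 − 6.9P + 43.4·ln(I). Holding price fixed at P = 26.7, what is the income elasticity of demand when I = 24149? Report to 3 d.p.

At P = 26.7, I = 24149: Q = 60.763.
Holding P constant, ∂Q/∂I = 43.4/I = 0.00179718.
η_I = (∂Q/∂I)·(I/Q) = 0.00179718 × (24149/60.763) = 0.714.

0.714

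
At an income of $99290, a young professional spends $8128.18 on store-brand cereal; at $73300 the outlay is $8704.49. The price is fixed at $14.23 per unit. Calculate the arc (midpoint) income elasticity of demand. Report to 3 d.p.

-0.227

With a constant price, Q₁ = 8128.18/14.23 = 571.200 and Q₂ = 8704.49/14.23 = 611.700 (equivalently, work directly with expenditure since P cancels).
Midpoint %ΔQ = (8704.49 − 8128.18)/8416.33 = 0.06848; midpoint %ΔI = (73300 − 99290)/86295 = -0.30118.
η = 0.06848 / -0.30118 = -0.227.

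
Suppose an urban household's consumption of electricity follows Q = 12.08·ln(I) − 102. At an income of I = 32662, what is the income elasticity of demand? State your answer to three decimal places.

0.513

At I = 32662: Q = 23.559.
dQ/dI = 12.08/I = 0.000369849 at this income.
η = (dQ/dI)·(I/Q) = 0.000369849 × (32662/23.559) = 0.513.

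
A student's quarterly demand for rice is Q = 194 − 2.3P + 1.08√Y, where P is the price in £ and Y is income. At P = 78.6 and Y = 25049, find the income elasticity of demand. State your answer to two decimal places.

0.46

At P = 78.6, Y = 25049: Q = 184.150.
Holding P constant, ∂Q/∂Y = 1.08/(2√Y) = 0.00341192.
η_Y = (∂Q/∂Y)·(Y/Q) = 0.00341192 × (25049/184.150) = 0.46.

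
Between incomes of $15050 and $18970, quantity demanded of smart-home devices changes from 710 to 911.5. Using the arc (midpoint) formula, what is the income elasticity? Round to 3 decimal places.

1.078

ΔQ = 911.5 − 710 = 201.5; midpoint Q̄ = (710 + 911.5)/2 = 810.75.
ΔI = 18970 − 15050 = 3920; midpoint Ī = (15050 + 18970)/2 = 17010.
η = (ΔQ/Q̄) ÷ (ΔI/Ī) = (201.5/810.75) ÷ (3920/17010) = 1.078.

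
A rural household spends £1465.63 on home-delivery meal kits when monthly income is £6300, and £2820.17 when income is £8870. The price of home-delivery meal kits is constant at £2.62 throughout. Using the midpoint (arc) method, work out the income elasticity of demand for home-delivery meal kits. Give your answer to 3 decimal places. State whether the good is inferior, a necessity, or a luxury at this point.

1.866 (luxury)

With a constant price, Q₁ = 1465.63/2.62 = 559.401 and Q₂ = 2820.17/2.62 = 1076.401 (equivalently, work directly with expenditure since P cancels).
Midpoint %ΔQ = (2820.17 − 1465.63)/2142.90 = 0.63211; midpoint %ΔI = (8870 − 6300)/7585 = 0.33883.
η = 0.63211 / 0.33883 = 1.866.
η > 1 ⇒ luxury.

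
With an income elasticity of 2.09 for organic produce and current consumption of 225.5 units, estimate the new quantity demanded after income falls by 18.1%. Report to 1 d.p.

140.2

%ΔQ ≈ η × %ΔI = 2.09 × (-18.1%) = -37.829%.
New Q ≈ 225.5 × (1 − 0.37829) = 140.2.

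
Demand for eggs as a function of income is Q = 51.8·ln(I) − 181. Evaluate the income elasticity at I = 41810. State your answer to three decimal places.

At I = 41810: Q = 370.198.
dQ/dI = 51.8/I = 0.00123894 at this income.
η = (dQ/dI)·(I/Q) = 0.00123894 × (41810/370.198) = 0.140.

0.140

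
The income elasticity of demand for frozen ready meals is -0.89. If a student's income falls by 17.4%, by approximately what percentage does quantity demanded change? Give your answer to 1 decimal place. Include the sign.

%ΔQ ≈ η × %ΔI = -0.89 × (-17.4%) = 15.5%.

15.5%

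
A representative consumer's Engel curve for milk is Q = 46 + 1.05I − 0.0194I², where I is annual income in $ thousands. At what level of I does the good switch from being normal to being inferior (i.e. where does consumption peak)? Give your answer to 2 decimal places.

dQ/dI = 1.05 − 0.0388I.
The good is inferior where dQ/dI < 0. Setting dQ/dI = 0 gives I = 1.05 / 0.0388 = 27.06.

27.06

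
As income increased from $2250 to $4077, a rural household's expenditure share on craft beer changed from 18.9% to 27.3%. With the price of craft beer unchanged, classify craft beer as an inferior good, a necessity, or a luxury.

The budget share rises as income rises, so η > 1.

luxury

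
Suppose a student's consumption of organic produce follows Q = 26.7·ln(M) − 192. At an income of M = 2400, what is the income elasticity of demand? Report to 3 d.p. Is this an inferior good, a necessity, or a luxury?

At M = 2400: Q = 15.812.
dQ/dM = 26.7/M = 0.011125 at this income.
η = (dQ/dM)·(M/Q) = 0.011125 × (2400/15.812) = 1.689.
Since η > 1, the good is a luxury.

1.689 (luxury)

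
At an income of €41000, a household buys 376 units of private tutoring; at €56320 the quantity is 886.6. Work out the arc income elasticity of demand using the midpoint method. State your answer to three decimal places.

2.569

ΔQ = 886.6 − 376 = 510.6; midpoint Q̄ = (376 + 886.6)/2 = 631.3.
ΔI = 56320 − 41000 = 15320; midpoint Ī = (41000 + 56320)/2 = 48660.
η = (ΔQ/Q̄) ÷ (ΔI/Ī) = (510.6/631.3) ÷ (15320/48660) = 2.569.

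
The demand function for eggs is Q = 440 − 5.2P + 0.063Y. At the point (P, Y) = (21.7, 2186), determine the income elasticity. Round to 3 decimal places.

0.296

At P = 21.7, Y = 2186: Q = 464.878.
Holding P constant, ∂Q/∂Y = 0.063.
η_Y = (∂Q/∂Y)·(Y/Q) = 0.063 × (2186/464.878) = 0.296.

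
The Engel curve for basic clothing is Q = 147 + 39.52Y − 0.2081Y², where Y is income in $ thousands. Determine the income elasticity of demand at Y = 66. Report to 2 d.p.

At Y = 66: Q = 1848.8364.
dQ/dY = 39.52 − 0.4162Y = 12.05080.
η = (dQ/dY)·(Y/Q) = 12.05080 × (66/1848.8364) = 0.43.

0.43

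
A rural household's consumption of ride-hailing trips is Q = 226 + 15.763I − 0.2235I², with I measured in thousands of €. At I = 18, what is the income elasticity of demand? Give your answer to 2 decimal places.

At I = 18: Q = 437.3200.
dQ/dI = 15.763 − 0.447I = 7.71700.
η = (dQ/dI)·(I/Q) = 7.71700 × (18/437.3200) = 0.32.

0.32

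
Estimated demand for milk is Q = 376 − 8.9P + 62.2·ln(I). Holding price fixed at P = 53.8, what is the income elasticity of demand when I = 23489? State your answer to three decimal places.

0.119

At P = 53.8, I = 23489: Q = 523.179.
Holding P constant, ∂Q/∂I = 62.2/I = 0.00264805.
η_I = (∂Q/∂I)·(I/Q) = 0.00264805 × (23489/523.179) = 0.119.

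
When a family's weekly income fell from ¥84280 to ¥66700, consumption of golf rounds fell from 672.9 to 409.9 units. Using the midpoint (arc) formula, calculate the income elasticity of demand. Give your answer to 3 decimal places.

ΔQ = 409.9 − 672.9 = -263; midpoint Q̄ = (672.9 + 409.9)/2 = 541.4.
ΔI = 66700 − 84280 = -17580; midpoint Ī = (84280 + 66700)/2 = 75490.
η = (ΔQ/Q̄) ÷ (ΔI/Ī) = (-263/541.4) ÷ (-17580/75490) = 2.086.

2.086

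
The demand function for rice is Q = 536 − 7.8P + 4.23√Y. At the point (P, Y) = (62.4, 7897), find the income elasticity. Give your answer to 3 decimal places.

0.442

At P = 62.4, Y = 7897: Q = 425.179.
Holding P constant, ∂Q/∂Y = 4.23/(2√Y) = 0.0238001.
η_Y = (∂Q/∂Y)·(Y/Q) = 0.0238001 × (7897/425.179) = 0.442.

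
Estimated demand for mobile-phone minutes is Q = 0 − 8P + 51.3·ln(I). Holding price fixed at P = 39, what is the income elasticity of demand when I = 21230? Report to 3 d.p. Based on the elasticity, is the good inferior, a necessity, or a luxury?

At P = 39, I = 21230: Q = 199.111.
Holding P constant, ∂Q/∂I = 51.3/I = 0.00241639.
η_I = (∂Q/∂I)·(I/Q) = 0.00241639 × (21230/199.111) = 0.258.
Since 0 < η < 1, this is a necessity.

0.258 (necessity)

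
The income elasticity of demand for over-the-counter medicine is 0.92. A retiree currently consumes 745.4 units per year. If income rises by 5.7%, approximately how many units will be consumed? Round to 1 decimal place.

784.5

%ΔQ ≈ η × %ΔI = 0.92 × 5.7% = 5.244%.
New Q ≈ 745.4 × (1 + 0.05244) = 784.5.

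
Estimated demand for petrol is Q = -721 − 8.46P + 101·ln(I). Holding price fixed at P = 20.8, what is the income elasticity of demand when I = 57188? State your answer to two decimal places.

At P = 20.8, I = 57188: Q = 209.396.
Holding P constant, ∂Q/∂I = 101/I = 0.0017661.
η_I = (∂Q/∂I)·(I/Q) = 0.0017661 × (57188/209.396) = 0.48.

0.48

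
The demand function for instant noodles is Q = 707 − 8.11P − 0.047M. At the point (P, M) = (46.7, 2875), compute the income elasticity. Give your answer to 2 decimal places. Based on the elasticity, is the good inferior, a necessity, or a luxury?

-0.70 (inferior good)

At P = 46.7, M = 2875: Q = 193.138.
Holding P constant, ∂Q/∂M = −0.047.
η_M = (∂Q/∂M)·(M/Q) = -0.047 × (2875/193.138) = -0.70.
Since η < 0, this is an inferior good.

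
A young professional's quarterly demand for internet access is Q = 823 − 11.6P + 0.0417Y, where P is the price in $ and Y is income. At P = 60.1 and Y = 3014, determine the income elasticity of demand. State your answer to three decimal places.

At P = 60.1, Y = 3014: Q = 251.524.
Holding P constant, ∂Q/∂Y = 0.0417.
η_Y = (∂Q/∂Y)·(Y/Q) = 0.0417 × (3014/251.524) = 0.500.

0.500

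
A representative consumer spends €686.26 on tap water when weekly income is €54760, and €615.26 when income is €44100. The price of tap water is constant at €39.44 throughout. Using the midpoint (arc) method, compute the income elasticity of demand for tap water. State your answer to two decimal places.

0.51

With a constant price, Q₁ = 686.26/39.44 = 17.400 and Q₂ = 615.26/39.44 = 15.600 (equivalently, work directly with expenditure since P cancels).
Midpoint %ΔQ = (615.26 − 686.26)/650.76 = -0.10910; midpoint %ΔI = (44100 − 54760)/49430 = -0.21566.
η = -0.10910 / -0.21566 = 0.51.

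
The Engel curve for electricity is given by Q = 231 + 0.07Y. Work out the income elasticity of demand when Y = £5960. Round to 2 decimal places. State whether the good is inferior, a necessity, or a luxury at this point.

At Y = 5960: Q = 648.200.
dQ/dY = 0.07.
η = (dQ/dY)·(Y/Q) = 0.07 × (5960/648.200) = 0.64.
Since 0 < η < 1, the good is a necessity.

0.64 (necessity)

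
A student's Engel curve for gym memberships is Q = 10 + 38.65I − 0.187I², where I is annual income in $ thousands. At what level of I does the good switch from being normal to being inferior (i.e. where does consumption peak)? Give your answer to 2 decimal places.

103.34

dQ/dI = 38.65 − 0.374I.
The good is inferior where dQ/dI < 0. Setting dQ/dI = 0 gives I = 38.65 / 0.374 = 103.34.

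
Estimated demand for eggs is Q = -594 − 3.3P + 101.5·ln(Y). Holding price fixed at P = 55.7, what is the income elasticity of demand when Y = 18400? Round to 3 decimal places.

At P = 55.7, Y = 18400: Q = 218.931.
Holding P constant, ∂Q/∂Y = 101.5/Y = 0.0055163.
η_Y = (∂Q/∂Y)·(Y/Q) = 0.0055163 × (18400/218.931) = 0.464.

0.464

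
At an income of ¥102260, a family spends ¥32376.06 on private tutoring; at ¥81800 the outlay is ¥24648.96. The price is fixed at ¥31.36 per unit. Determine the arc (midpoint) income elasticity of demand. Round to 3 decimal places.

1.219

With a constant price, Q₁ = 32376.06/31.36 = 1032.400 and Q₂ = 24648.96/31.36 = 786.000 (equivalently, work directly with expenditure since P cancels).
Midpoint %ΔQ = (24648.96 − 32376.06)/28512.51 = -0.27101; midpoint %ΔI = (81800 − 102260)/92030 = -0.22232.
η = -0.27101 / -0.22232 = 1.219.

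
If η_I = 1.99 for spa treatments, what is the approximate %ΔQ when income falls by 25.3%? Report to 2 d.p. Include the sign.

%ΔQ ≈ η × %ΔI = 1.99 × (-25.3%) = -50.35%.

-50.35%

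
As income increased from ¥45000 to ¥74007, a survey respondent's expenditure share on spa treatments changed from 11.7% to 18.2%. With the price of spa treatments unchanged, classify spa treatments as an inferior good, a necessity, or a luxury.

The budget share rises as income rises, so η > 1.

luxury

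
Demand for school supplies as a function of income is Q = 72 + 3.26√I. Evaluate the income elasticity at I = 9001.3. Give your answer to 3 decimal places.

0.406

At I = 9001.3: Q = 381.293.
dQ/dI = 3.26/(2√I) = 0.0171805 at this income.
η = (dQ/dI)·(I/Q) = 0.0171805 × (9001.3/381.293) = 0.406.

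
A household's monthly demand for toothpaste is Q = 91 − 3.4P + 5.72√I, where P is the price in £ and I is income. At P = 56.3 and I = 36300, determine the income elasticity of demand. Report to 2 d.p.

0.55

At P = 56.3, I = 36300: Q = 989.386.
Holding P constant, ∂Q/∂I = 5.72/(2√I) = 0.0150111.
η_I = (∂Q/∂I)·(I/Q) = 0.0150111 × (36300/989.386) = 0.55.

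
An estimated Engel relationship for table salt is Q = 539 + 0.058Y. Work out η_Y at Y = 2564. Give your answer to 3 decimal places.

At Y = 2564: Q = 687.712.
dQ/dY = 0.058.
η = (dQ/dY)·(Y/Q) = 0.058 × (2564/687.712) = 0.216.

0.216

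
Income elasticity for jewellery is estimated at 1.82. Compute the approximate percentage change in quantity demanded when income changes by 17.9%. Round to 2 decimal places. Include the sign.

32.58%

%ΔQ ≈ η × %ΔI = 1.82 × 17.9% = 32.58%.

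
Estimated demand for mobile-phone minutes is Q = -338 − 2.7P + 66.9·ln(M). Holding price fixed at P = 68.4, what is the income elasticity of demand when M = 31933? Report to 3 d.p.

0.391

At P = 68.4, M = 31933: Q = 171.166.
Holding P constant, ∂Q/∂M = 66.9/M = 0.00209501.
η_M = (∂Q/∂M)·(M/Q) = 0.00209501 × (31933/171.166) = 0.391.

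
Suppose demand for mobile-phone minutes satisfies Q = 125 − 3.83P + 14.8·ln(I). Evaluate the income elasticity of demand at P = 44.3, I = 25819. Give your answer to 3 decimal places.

At P = 44.3, I = 25819: Q = 105.682.
Holding P constant, ∂Q/∂I = 14.8/I = 0.000573221.
η_I = (∂Q/∂I)·(I/Q) = 0.000573221 × (25819/105.682) = 0.140.

0.140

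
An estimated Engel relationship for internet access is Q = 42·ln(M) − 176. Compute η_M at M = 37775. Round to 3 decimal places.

At M = 37775: Q = 266.655.
dQ/dM = 42/M = 0.00111185 at this income.
η = (dQ/dM)·(M/Q) = 0.00111185 × (37775/266.655) = 0.158.

0.158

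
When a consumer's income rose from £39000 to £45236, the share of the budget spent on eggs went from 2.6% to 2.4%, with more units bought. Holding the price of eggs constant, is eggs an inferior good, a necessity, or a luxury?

Quantity rises but the budget share falls as income rises, so 0 < η < 1.

necessity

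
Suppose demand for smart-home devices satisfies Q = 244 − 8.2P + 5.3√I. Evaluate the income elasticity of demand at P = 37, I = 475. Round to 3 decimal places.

1.029

At P = 37, I = 475: Q = 56.111.
Holding P constant, ∂Q/∂I = 5.3/(2√I) = 0.12159.
η_I = (∂Q/∂I)·(I/Q) = 0.12159 × (475/56.111) = 1.029.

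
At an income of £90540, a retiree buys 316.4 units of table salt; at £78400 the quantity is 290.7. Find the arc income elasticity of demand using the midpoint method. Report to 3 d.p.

0.589

ΔQ = 290.7 − 316.4 = -25.7; midpoint Q̄ = (316.4 + 290.7)/2 = 303.55.
ΔI = 78400 − 90540 = -12140; midpoint Ī = (90540 + 78400)/2 = 84470.
η = (ΔQ/Q̄) ÷ (ΔI/Ī) = (-25.7/303.55) ÷ (-12140/84470) = 0.589.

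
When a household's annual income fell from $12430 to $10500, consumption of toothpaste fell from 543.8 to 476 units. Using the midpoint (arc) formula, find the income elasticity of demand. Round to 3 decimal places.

ΔQ = 476 − 543.8 = -67.8; midpoint Q̄ = (543.8 + 476)/2 = 509.9.
ΔI = 10500 − 12430 = -1930; midpoint Ī = (12430 + 10500)/2 = 11465.
η = (ΔQ/Q̄) ÷ (ΔI/Ī) = (-67.8/509.9) ÷ (-1930/11465) = 0.790.

0.790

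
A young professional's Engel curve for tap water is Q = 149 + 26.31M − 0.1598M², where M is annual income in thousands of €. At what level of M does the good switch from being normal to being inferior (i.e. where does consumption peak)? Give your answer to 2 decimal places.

dQ/dM = 26.31 − 0.3196M.
The good is inferior where dQ/dM < 0. Setting dQ/dM = 0 gives M = 26.31 / 0.3196 = 82.32.

82.32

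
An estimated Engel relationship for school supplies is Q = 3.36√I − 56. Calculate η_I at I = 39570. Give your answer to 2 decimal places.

0.55

At I = 39570: Q = 612.378.
dQ/dI = 3.36/(2√I) = 0.00844552 at this income.
η = (dQ/dI)·(I/Q) = 0.00844552 × (39570/612.378) = 0.55.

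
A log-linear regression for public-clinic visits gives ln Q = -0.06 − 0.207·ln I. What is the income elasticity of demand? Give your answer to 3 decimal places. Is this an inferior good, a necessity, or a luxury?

-0.207 (inferior good)

In a log-linear demand, the coefficient on ln I is the income elasticity.
So η = -0.207.
η < 0 ⇒ inferior good.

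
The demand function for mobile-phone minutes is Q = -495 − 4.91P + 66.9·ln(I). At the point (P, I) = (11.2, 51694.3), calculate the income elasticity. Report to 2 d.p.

0.38

At P = 11.2, I = 51694.3: Q = 176.081.
Holding P constant, ∂Q/∂I = 66.9/I = 0.00129415.
η_I = (∂Q/∂I)·(I/Q) = 0.00129415 × (51694.3/176.081) = 0.38.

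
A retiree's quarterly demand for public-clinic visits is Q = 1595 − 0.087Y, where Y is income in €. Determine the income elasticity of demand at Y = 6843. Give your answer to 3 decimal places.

-0.596

At Y = 6843: Q = 999.659.
dQ/dY = −0.087.
η = (dQ/dY)·(Y/Q) = -0.087 × (6843/999.659) = -0.596.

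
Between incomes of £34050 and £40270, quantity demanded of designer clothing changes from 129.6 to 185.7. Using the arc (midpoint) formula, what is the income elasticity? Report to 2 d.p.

2.13

ΔQ = 185.7 − 129.6 = 56.1; midpoint Q̄ = (129.6 + 185.7)/2 = 157.65.
ΔI = 40270 − 34050 = 6220; midpoint Ī = (34050 + 40270)/2 = 37160.
η = (ΔQ/Q̄) ÷ (ΔI/Ī) = (56.1/157.65) ÷ (6220/37160) = 2.13.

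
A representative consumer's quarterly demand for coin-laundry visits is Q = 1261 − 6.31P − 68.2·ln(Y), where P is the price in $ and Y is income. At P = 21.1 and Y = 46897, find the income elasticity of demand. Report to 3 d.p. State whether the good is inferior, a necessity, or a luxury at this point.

At P = 21.1, Y = 46897: Q = 394.320.
Holding P constant, ∂Q/∂Y = -68.2/Y = -0.00145425.
η_Y = (∂Q/∂Y)·(Y/Q) = -0.00145425 × (46897/394.320) = -0.173.
Since η < 0, this is an inferior good.

-0.173 (inferior good)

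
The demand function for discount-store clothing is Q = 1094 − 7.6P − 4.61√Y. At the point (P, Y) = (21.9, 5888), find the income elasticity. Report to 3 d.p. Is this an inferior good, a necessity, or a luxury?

At P = 21.9, Y = 5888: Q = 573.819.
Holding P constant, ∂Q/∂Y = -4.61/(2√Y) = -0.0300391.
η_Y = (∂Q/∂Y)·(Y/Q) = -0.0300391 × (5888/573.819) = -0.308.
Since η < 0, this is an inferior good.

-0.308 (inferior good)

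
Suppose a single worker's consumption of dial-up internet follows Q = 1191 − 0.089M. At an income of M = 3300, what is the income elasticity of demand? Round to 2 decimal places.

At M = 3300: Q = 897.300.
dQ/dM = −0.089.
η = (dQ/dM)·(M/Q) = -0.089 × (3300/897.300) = -0.33.

-0.33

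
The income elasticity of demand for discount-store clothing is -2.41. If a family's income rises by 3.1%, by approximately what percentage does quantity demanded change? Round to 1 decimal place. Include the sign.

-7.5%

%ΔQ ≈ η × %ΔI = -2.41 × 3.1% = -7.5%.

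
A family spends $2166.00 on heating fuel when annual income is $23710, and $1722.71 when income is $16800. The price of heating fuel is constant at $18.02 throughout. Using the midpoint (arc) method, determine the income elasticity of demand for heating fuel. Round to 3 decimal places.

0.668

With a constant price, Q₁ = 2166.00/18.02 = 120.200 and Q₂ = 1722.71/18.02 = 95.600 (equivalently, work directly with expenditure since P cancels).
Midpoint %ΔQ = (1722.71 − 2166.00)/1944.36 = -0.22799; midpoint %ΔI = (16800 − 23710)/20255 = -0.34115.
η = -0.22799 / -0.34115 = 0.668.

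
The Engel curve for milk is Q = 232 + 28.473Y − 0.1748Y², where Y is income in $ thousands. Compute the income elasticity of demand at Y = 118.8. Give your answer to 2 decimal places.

At Y = 118.8: Q = 1147.5631.
dQ/dY = 28.473 − 0.3496Y = -13.05948.
η = (dQ/dY)·(Y/Q) = -13.05948 × (118.8/1147.5631) = -1.35.

-1.35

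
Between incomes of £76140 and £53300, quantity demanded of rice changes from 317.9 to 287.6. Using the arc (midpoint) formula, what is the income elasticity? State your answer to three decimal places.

0.284

ΔQ = 287.6 − 317.9 = -30.3; midpoint Q̄ = (317.9 + 287.6)/2 = 302.75.
ΔI = 53300 − 76140 = -22840; midpoint Ī = (76140 + 53300)/2 = 64720.
η = (ΔQ/Q̄) ÷ (ΔI/Ī) = (-30.3/302.75) ÷ (-22840/64720) = 0.284.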